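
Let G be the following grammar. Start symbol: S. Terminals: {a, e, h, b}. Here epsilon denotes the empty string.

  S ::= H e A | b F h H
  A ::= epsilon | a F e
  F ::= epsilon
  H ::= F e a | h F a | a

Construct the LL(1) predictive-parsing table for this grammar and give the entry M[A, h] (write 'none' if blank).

none

FIRST(A): from A::=epsilon we get {epsilon}; from A::=a F e we get {a}. So FIRST(A) = {epsilon, a}.
FIRST(F): from F::=epsilon we get {epsilon}. So FIRST(F) = {epsilon}.
FIRST(H): from H::=F e a we get {e}; from H::=h F a we get {h}; from H::=a we get {a}. So FIRST(H) = {a, e, h}.
FIRST(S): from S::=H e A we get {a, e, h}; from S::=b F h H we get {b}. So FIRST(S) = {a, b, e, h}.
FOLLOW(S) includes $ since S is the start symbol.
FOLLOW(S): S appears on no right-hand side. Thus FOLLOW(S) = {$}.
FOLLOW(A): in S::=H e A, the suffix after A is empty, so FOLLOW(A) ⊇ FOLLOW(S) = {$}. Thus FOLLOW(A) = {$}.
For A ::= epsilon: FIRST(epsilon) = {epsilon}, so it goes in M[A, t] for t ∈ {}; since epsilon ∈ FIRST, also for every t ∈ FOLLOW(A) = {$}.
For A ::= a F e: FIRST(a F e) = {a}, so it goes in M[A, t] for t ∈ {a}.
None of these place a production in M[A, h].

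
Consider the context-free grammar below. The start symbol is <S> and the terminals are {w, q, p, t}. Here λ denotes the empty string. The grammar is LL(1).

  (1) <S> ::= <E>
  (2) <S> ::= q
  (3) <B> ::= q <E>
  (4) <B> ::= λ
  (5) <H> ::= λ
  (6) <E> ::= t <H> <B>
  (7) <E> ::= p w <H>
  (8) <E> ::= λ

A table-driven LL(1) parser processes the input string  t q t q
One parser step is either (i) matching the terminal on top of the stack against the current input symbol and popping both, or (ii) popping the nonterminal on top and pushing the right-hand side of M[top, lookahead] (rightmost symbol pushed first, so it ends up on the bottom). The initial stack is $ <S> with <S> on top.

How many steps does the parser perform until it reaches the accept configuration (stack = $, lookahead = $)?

12

      Stack        Input      Action
   1  $ <S>        t q t q $  expand <S> ::= <E>
   2  $ <E>        t q t q $  expand <E> ::= t <H> <B>
   3  $ <B> <H> t  t q t q $  match t
   4  $ <B> <H>    q t q $    expand <H> ::= λ
   5  $ <B>        q t q $    expand <B> ::= q <E>
   6  $ <E> q      q t q $    match q
   7  $ <E>        t q $      expand <E> ::= t <H> <B>
   8  $ <B> <H> t  t q $      match t
   9  $ <B> <H>    q $        expand <H> ::= λ
  10  $ <B>        q $        expand <B> ::= q <E>
  11  $ <E> q      q $        match q
  12  $ <E>        $          expand <E> ::= λ
Accept reached after 12 steps.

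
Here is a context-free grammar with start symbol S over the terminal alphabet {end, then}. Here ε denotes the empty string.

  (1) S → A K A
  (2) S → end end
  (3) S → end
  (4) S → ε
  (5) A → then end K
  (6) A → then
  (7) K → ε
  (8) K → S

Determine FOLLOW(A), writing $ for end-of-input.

FIRST(A) = {then}
FIRST(S) = {ε, end, then}  (via A K A)
FIRST(K) = {ε, end, then}  (via S)
FOLLOW(S) includes $ since S is the start symbol.
FOLLOW(S): in K→S, the suffix after S is empty, so FOLLOW(S) ⊇ FOLLOW(K) = {$, end, then}. Thus FOLLOW(S) = {$, end, then}.
FOLLOW(A): in S→A K A (occurrence 1), A is followed by K A with FIRST {end, then}; in S→A K A (occurrence 2), the suffix after A is empty, so FOLLOW(A) ⊇ FOLLOW(S) = {$, end, then}. Thus FOLLOW(A) = {$, end, then}.
FOLLOW(K): in S→A K A, K is followed by A with FIRST {then}; in A→then end K, the suffix after K is empty, so FOLLOW(K) ⊇ FOLLOW(A) = {$, end, then}. Thus FOLLOW(K) = {$, end, then}.

{$, end, then}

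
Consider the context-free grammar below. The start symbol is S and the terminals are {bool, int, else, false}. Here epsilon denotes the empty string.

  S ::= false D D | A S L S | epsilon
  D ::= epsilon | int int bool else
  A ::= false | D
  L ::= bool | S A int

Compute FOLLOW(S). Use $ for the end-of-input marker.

FIRST(D) = {epsilon, int}
FIRST(A) = {epsilon, false, int}  (via D)
FIRST(S) = {epsilon, bool, false, int}  (via A S L S)
FIRST(L) = {bool, false, int}  (via S A int)
FOLLOW(S) includes $ since S is the start symbol.
FOLLOW(S): in S::=A S L S (occurrence 1), S is followed by L S with FIRST {bool, false, int}; in S::=A S L S (occurrence 2), the suffix after S is empty (adds nothing new); in L::=S A int, S is followed by A int with FIRST {false, int}. Thus FOLLOW(S) = {$, bool, false, int}.
FOLLOW(A): in S::=A S L S, A is followed by S L S with FIRST {bool, false, int}; in L::=S A int, A is followed by int with FIRST {int}. Thus FOLLOW(A) = {bool, false, int}.
FOLLOW(D): in S::=false D D (occurrence 1), D is followed by D with FIRST {epsilon, int}; in S::=false D D (occurrence 1), the suffix after D is nullable, so FOLLOW(D) ⊇ FOLLOW(S) = {$, bool, false, int}; in S::=false D D (occurrence 2), the suffix after D is empty, so FOLLOW(D) ⊇ FOLLOW(S) = {$, bool, false, int}; in A::=D, the suffix after D is empty, so FOLLOW(D) ⊇ FOLLOW(A) = {bool, false, int}. Thus FOLLOW(D) = {$, bool, false, int}.
FOLLOW(L): in S::=A S L S, L is followed by S with FIRST {epsilon, bool, false, int}; in S::=A S L S, the suffix after L is nullable, so FOLLOW(L) ⊇ FOLLOW(S) = {$, bool, false, int}. Thus FOLLOW(L) = {$, bool, false, int}.

{$, bool, false, int}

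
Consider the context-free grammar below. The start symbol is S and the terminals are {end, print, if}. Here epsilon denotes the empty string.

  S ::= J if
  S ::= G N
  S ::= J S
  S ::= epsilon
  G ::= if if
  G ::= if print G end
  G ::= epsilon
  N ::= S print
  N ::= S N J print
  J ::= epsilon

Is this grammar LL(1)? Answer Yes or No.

No

FIRST(S) = {epsilon, if, print}
FIRST(G) = {epsilon, if}
FIRST(N) = {if, print}
FIRST(J) = {epsilon}
FOLLOW(S) = {$, if, print}
FOLLOW(G) = {end, if, print}
FOLLOW(N) = {$, if, print}
FOLLOW(J) = {$, if, print}
Cell M[G, if] receives both G ::= if if and G ::= if print G end and G ::= epsilon — the grammar is not LL(1).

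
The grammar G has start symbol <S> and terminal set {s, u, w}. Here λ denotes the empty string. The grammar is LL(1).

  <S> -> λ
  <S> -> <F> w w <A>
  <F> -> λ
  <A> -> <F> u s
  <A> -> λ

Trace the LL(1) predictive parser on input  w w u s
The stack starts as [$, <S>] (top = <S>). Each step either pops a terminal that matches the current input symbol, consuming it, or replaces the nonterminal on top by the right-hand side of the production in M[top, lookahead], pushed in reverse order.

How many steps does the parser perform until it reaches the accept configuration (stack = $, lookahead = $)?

8

step 1: stack=$ <S>  input=w w u s $  — expand <S> -> <F> w w <A>
step 2: stack=$ <A> w w <F>  input=w w u s $  — expand <F> -> λ
step 3: stack=$ <A> w w  input=w w u s $  — match w
step 4: stack=$ <A> w  input=w u s $  — match w
step 5: stack=$ <A>  input=u s $  — expand <A> -> <F> u s
step 6: stack=$ s u <F>  input=u s $  — expand <F> -> λ
step 7: stack=$ s u  input=u s $  — match u
step 8: stack=$ s  input=s $  — match s
Accept reached after 8 steps.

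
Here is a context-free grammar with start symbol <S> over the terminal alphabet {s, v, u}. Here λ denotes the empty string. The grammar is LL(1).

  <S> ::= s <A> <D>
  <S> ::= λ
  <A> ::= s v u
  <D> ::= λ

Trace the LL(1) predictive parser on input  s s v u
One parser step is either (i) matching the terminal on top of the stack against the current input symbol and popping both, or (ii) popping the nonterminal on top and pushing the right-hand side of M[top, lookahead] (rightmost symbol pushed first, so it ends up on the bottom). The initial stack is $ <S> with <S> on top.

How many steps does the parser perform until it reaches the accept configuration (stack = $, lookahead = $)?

     Stack        Input      Action
  1  $ <S>        s s v u $  expand <S> ::= s <A> <D>
  2  $ <D> <A> s  s s v u $  match s
  3  $ <D> <A>    s v u $    expand <A> ::= s v u
  4  $ <D> u v s  s v u $    match s
  5  $ <D> u v    v u $      match v
  6  $ <D> u      u $        match u
  7  $ <D>        $          expand <D> ::= λ
Accept reached after 7 steps.

7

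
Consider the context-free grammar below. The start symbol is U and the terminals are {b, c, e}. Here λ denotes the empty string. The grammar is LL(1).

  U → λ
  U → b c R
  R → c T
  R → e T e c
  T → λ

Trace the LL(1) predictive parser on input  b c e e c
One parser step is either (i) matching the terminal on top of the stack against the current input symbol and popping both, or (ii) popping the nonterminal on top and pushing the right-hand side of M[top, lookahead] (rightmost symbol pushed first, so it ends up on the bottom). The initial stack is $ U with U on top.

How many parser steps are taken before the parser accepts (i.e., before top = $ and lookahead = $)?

step 1: stack=$ U  input=b c e e c $  — expand U → b c R
step 2: stack=$ R c b  input=b c e e c $  — match b
step 3: stack=$ R c  input=c e e c $  — match c
step 4: stack=$ R  input=e e c $  — expand R → e T e c
step 5: stack=$ c e T e  input=e e c $  — match e
step 6: stack=$ c e T  input=e c $  — expand T → λ
step 7: stack=$ c e  input=e c $  — match e
step 8: stack=$ c  input=c $  — match c
Accept reached after 8 steps.

8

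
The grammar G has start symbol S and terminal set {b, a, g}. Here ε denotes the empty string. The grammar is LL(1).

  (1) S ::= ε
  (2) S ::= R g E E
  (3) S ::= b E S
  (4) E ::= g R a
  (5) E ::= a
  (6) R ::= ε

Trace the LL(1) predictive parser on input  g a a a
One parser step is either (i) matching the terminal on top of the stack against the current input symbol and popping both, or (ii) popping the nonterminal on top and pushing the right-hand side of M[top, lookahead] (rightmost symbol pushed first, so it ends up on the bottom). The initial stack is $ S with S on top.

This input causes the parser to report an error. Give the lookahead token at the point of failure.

     Stack      Input      Action
  1  $ S        g a a a $  expand S ::= R g E E
  2  $ E E g R  g a a a $  expand R ::= ε
  3  $ E E g    g a a a $  match g
  4  $ E E      a a a $    expand E ::= a
  5  $ E a      a a a $    match a
  6  $ E        a a $      expand E ::= a
  7  $ a        a a $      match a
  8  $          a $        error: stack empty but input remains

a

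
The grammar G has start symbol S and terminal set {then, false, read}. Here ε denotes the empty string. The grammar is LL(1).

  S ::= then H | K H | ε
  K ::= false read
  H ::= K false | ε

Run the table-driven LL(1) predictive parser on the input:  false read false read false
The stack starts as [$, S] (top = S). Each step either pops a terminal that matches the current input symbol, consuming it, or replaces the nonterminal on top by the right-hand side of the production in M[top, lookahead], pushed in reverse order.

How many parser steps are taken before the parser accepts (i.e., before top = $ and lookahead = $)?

     Stack               Input                          Action
  1  $ S                 false read false read false $  expand S ::= K H
  2  $ H K               false read false read false $  expand K ::= false read
  3  $ H read false      false read false read false $  match false
  4  $ H read            read false read false $        match read
  5  $ H                 false read false $             expand H ::= K false
  6  $ false K           false read false $             expand K ::= false read
  7  $ false read false  false read false $             match false
  8  $ false read        read false $                   match read
  9  $ false             false $                        match false
Accept reached after 9 steps.

9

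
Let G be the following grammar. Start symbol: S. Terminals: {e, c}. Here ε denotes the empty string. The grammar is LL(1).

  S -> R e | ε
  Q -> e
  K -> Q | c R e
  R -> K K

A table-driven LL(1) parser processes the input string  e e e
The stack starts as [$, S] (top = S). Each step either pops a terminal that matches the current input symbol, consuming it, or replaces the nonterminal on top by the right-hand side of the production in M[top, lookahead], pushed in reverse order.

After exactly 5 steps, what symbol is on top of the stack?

step 1: stack=$ S  input=e e e $  — expand S -> R e
step 2: stack=$ e R  input=e e e $  — expand R -> K K
step 3: stack=$ e K K  input=e e e $  — expand K -> Q
step 4: stack=$ e K Q  input=e e e $  — expand Q -> e
step 5: stack=$ e K e  input=e e e $  — match e
Stack after step 5: $ e K (top = K).

K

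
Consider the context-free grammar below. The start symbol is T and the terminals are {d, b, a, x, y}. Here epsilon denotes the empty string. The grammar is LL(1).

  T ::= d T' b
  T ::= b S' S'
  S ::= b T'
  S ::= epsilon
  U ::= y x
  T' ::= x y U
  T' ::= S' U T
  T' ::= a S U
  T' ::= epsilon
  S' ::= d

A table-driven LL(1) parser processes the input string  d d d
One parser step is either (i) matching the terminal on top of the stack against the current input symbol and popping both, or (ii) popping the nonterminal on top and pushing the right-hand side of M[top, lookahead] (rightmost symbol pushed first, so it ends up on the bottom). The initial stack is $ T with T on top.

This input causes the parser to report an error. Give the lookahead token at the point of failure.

d

     Stack       Input    Action
  1  $ T         d d d $  expand T ::= d T' b
  2  $ b T' d    d d d $  match d
  3  $ b T'      d d $    expand T' ::= S' U T
  4  $ b T U S'  d d $    expand S' ::= d
  5  $ b T U d   d d $    match d
  6  $ b T U     d $      error: M[U, d] is empty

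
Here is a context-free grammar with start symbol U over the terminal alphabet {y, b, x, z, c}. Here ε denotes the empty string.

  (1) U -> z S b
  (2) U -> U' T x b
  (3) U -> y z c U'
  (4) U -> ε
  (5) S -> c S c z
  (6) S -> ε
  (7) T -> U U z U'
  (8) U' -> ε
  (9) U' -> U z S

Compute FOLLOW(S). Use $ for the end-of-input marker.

FIRST(S): from S->c S c z we get {c}; from S->ε we get {ε}. So FIRST(S) = {ε, c}.
FIRST(U): from U->z S b we get {z}; from U->U' T x b we get {y, z}; from U->y z c U' we get {y}; from U->ε we get {ε}. So FIRST(U) = {ε, y, z}.
FIRST(T): from T->U U z U' we get {y, z}. So FIRST(T) = {y, z}.
FIRST(U'): from U'->ε we get {ε}; from U'->U z S we get {y, z}. So FIRST(U') = {ε, y, z}.
FOLLOW(U) includes $ since U is the start symbol.
FOLLOW(U): in T->U U z U' (occurrence 1), U is followed by U z U' with FIRST {y, z}; in T->U U z U' (occurrence 2), U is followed by z U' with FIRST {z}; in U'->U z S, U is followed by z S with FIRST {z}. Thus FOLLOW(U) = {$, y, z}.
FOLLOW(T): in U->U' T x b, T is followed by x b with FIRST {x}. Thus FOLLOW(T) = {x}.
FOLLOW(U'): in U->U' T x b, U' is followed by T x b with FIRST {y, z}; in U->y z c U', the suffix after U' is empty, so FOLLOW(U') ⊇ FOLLOW(U) = {$, y, z}; in T->U U z U', the suffix after U' is empty, so FOLLOW(U') ⊇ FOLLOW(T) = {x}. Thus FOLLOW(U') = {$, x, y, z}.
FOLLOW(S): in U->z S b, S is followed by b with FIRST {b}; in S->c S c z, S is followed by c z with FIRST {c}; in U'->U z S, the suffix after S is empty, so FOLLOW(S) ⊇ FOLLOW(U') = {$, x, y, z}. Thus FOLLOW(S) = {$, b, c, x, y, z}.

{$, b, c, x, y, z}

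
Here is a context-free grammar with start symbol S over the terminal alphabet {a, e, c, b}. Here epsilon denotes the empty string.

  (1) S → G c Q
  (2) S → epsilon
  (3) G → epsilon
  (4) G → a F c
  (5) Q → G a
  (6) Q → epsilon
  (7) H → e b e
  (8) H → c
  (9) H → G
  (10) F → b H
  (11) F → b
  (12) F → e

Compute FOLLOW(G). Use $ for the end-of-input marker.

{a, c}

FIRST(G) = {epsilon, a}
FIRST(F) = {b, e}
FIRST(S) = {epsilon, a, c}  (via G c Q)
FIRST(Q) = {epsilon, a}  (via G a)
FIRST(H) = {epsilon, a, c, e}  (via G)
FOLLOW(S) includes $ since S is the start symbol.
FOLLOW(S): S appears on no right-hand side. Thus FOLLOW(S) = {$}.
FOLLOW(Q): in S→G c Q, the suffix after Q is empty, so FOLLOW(Q) ⊇ FOLLOW(S) = {$}. Thus FOLLOW(Q) = {$}.
FOLLOW(F): in G→a F c, F is followed by c with FIRST {c}. Thus FOLLOW(F) = {c}.
FOLLOW(H): in F→b H, the suffix after H is empty, so FOLLOW(H) ⊇ FOLLOW(F) = {c}. Thus FOLLOW(H) = {c}.
FOLLOW(G): in S→G c Q, G is followed by c Q with FIRST {c}; in Q→G a, G is followed by a with FIRST {a}; in H→G, the suffix after G is empty, so FOLLOW(G) ⊇ FOLLOW(H) = {c}. Thus FOLLOW(G) = {a, c}.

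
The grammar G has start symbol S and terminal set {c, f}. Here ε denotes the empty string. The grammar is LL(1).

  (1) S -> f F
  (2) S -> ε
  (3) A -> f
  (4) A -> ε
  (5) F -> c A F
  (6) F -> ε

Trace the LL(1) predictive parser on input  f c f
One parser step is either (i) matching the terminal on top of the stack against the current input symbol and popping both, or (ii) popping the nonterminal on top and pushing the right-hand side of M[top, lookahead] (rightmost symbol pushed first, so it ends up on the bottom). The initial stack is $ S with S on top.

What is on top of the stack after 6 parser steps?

step 1: stack=$ S  input=f c f $  — expand S -> f F
step 2: stack=$ F f  input=f c f $  — match f
step 3: stack=$ F  input=c f $  — expand F -> c A F
step 4: stack=$ F A c  input=c f $  — match c
step 5: stack=$ F A  input=f $  — expand A -> f
step 6: stack=$ F f  input=f $  — match f
Stack after step 6: $ F (top = F).

F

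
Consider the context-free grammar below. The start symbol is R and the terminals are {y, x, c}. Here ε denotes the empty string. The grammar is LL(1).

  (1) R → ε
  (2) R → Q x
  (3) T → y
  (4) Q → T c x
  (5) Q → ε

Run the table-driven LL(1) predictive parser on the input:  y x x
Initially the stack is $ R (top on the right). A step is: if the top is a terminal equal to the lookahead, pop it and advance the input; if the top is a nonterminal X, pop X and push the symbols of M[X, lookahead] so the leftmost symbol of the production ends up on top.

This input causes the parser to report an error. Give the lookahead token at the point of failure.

x

     Stack      Input    Action
  1  $ R        y x x $  expand R → Q x
  2  $ x Q      y x x $  expand Q → T c x
  3  $ x x c T  y x x $  expand T → y
  4  $ x x c y  y x x $  match y
  5  $ x x c    x x $    error: top is terminal c but lookahead is x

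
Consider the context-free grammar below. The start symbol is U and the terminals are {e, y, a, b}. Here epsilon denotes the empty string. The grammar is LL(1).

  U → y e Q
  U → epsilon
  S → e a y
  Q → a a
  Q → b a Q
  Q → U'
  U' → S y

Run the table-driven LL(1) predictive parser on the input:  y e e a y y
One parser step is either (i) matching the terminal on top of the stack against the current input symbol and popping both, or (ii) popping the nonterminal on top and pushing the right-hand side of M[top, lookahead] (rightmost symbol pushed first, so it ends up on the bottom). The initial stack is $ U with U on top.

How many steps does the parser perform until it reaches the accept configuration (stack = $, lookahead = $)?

10

step 1: stack=$ U  input=y e e a y y $  — expand U → y e Q
step 2: stack=$ Q e y  input=y e e a y y $  — match y
step 3: stack=$ Q e  input=e e a y y $  — match e
step 4: stack=$ Q  input=e a y y $  — expand Q → U'
step 5: stack=$ U'  input=e a y y $  — expand U' → S y
step 6: stack=$ y S  input=e a y y $  — expand S → e a y
step 7: stack=$ y y a e  input=e a y y $  — match e
step 8: stack=$ y y a  input=a y y $  — match a
step 9: stack=$ y y  input=y y $  — match y
step 10: stack=$ y  input=y $  — match y
Accept reached after 10 steps.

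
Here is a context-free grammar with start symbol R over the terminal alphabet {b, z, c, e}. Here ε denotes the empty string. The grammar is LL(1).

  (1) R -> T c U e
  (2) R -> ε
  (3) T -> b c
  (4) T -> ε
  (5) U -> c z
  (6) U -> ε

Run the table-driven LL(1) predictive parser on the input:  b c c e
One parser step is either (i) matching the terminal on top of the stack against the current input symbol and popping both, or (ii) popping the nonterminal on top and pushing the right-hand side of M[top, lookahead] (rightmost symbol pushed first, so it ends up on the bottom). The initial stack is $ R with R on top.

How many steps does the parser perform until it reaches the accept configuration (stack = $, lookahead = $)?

step 1: stack=$ R  input=b c c e $  — expand R -> T c U e
step 2: stack=$ e U c T  input=b c c e $  — expand T -> b c
step 3: stack=$ e U c c b  input=b c c e $  — match b
step 4: stack=$ e U c c  input=c c e $  — match c
step 5: stack=$ e U c  input=c e $  — match c
step 6: stack=$ e U  input=e $  — expand U -> ε
step 7: stack=$ e  input=e $  — match e
Accept reached after 7 steps.

7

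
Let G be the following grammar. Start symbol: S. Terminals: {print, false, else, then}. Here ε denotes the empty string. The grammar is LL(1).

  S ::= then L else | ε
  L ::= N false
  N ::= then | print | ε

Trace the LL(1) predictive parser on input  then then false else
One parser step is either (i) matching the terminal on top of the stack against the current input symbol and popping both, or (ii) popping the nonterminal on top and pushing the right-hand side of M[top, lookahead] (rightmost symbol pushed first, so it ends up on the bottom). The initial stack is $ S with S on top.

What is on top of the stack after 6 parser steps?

else

     Stack              Input                   Action
  1  $ S                then then false else $  expand S ::= then L else
  2  $ else L then      then then false else $  match then
  3  $ else L           then false else $       expand L ::= N false
  4  $ else false N     then false else $       expand N ::= then
  5  $ else false then  then false else $       match then
  6  $ else false       false else $            match false
Stack after step 6: $ else (top = else).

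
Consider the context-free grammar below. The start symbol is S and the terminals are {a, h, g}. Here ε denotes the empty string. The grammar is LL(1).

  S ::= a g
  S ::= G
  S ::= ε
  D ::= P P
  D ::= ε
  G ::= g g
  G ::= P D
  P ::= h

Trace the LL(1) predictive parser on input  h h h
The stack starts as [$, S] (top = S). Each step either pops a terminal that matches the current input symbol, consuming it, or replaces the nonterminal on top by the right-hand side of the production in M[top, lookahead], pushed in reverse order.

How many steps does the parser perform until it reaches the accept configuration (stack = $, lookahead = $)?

step 1: stack=$ S  input=h h h $  — expand S ::= G
step 2: stack=$ G  input=h h h $  — expand G ::= P D
step 3: stack=$ D P  input=h h h $  — expand P ::= h
step 4: stack=$ D h  input=h h h $  — match h
step 5: stack=$ D  input=h h $  — expand D ::= P P
step 6: stack=$ P P  input=h h $  — expand P ::= h
step 7: stack=$ P h  input=h h $  — match h
step 8: stack=$ P  input=h $  — expand P ::= h
step 9: stack=$ h  input=h $  — match h
Accept reached after 9 steps.

9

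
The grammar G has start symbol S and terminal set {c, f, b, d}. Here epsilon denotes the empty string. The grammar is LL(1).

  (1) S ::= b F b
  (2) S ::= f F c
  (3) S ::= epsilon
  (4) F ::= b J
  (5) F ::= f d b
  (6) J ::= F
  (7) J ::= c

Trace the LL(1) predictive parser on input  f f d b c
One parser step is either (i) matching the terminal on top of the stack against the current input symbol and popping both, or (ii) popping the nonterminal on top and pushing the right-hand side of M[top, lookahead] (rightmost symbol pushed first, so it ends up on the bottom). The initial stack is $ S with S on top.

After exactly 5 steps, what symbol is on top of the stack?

     Stack      Input        Action
  1  $ S        f f d b c $  expand S ::= f F c
  2  $ c F f    f f d b c $  match f
  3  $ c F      f d b c $    expand F ::= f d b
  4  $ c b d f  f d b c $    match f
  5  $ c b d    d b c $      match d
Stack after step 5: $ c b (top = b).

b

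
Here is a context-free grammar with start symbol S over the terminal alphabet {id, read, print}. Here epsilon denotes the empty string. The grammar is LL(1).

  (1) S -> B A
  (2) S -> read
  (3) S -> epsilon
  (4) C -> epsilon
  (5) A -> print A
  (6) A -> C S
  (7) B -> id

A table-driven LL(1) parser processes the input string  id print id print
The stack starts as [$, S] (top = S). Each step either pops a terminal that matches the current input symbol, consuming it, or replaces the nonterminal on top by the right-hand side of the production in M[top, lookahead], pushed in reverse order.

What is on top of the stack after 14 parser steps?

step 1: stack=$ S  input=id print id print $  — expand S -> B A
step 2: stack=$ A B  input=id print id print $  — expand B -> id
step 3: stack=$ A id  input=id print id print $  — match id
step 4: stack=$ A  input=print id print $  — expand A -> print A
step 5: stack=$ A print  input=print id print $  — match print
step 6: stack=$ A  input=id print $  — expand A -> C S
step 7: stack=$ S C  input=id print $  — expand C -> epsilon
step 8: stack=$ S  input=id print $  — expand S -> B A
step 9: stack=$ A B  input=id print $  — expand B -> id
step 10: stack=$ A id  input=id print $  — match id
step 11: stack=$ A  input=print $  — expand A -> print A
step 12: stack=$ A print  input=print $  — match print
step 13: stack=$ A  input=$  — expand A -> C S
step 14: stack=$ S C  input=$  — expand C -> epsilon
Stack after step 14: $ S (top = S).

S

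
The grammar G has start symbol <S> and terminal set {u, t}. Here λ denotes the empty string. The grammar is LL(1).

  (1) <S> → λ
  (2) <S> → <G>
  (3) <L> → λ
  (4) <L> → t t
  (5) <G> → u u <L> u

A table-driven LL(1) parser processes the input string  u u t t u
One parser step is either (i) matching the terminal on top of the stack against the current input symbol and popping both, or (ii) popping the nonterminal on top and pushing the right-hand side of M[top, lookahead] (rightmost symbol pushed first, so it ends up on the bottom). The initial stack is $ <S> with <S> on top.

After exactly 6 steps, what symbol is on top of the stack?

     Stack        Input        Action
  1  $ <S>        u u t t u $  expand <S> → <G>
  2  $ <G>        u u t t u $  expand <G> → u u <L> u
  3  $ u <L> u u  u u t t u $  match u
  4  $ u <L> u    u t t u $    match u
  5  $ u <L>      t t u $      expand <L> → t t
  6  $ u t t      t t u $      match t
Stack after step 6: $ u t (top = t).

t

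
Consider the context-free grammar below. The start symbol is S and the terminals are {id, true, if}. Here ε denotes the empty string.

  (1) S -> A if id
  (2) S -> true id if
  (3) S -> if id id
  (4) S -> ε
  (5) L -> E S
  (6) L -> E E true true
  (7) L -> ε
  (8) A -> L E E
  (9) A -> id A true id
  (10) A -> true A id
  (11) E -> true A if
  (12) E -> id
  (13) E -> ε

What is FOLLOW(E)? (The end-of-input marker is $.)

{id, if, true}

FIRST(E) = {ε, id, true}
FIRST(S) = {ε, id, if, true}  (via A if id)
FIRST(L) = {ε, id, if, true}  (via E S, E E true true)
FIRST(A) = {ε, id, if, true}  (via L E E)
FOLLOW(S) includes $ since S is the start symbol.
FOLLOW(A): in S->A if id, A is followed by if id with FIRST {if}; in A->id A true id, A is followed by true id with FIRST {true}; in A->true A id, A is followed by id with FIRST {id}; in E->true A if, A is followed by if with FIRST {if}. Thus FOLLOW(A) = {id, if, true}.
FOLLOW(L): in A->L E E, L is followed by E E with FIRST {ε, id, true}; in A->L E E, the suffix after L is nullable, so FOLLOW(L) ⊇ FOLLOW(A) = {id, if, true}. Thus FOLLOW(L) = {id, if, true}.
FOLLOW(S): in L->E S, the suffix after S is empty, so FOLLOW(S) ⊇ FOLLOW(L) = {id, if, true}. Thus FOLLOW(S) = {$, id, if, true}.
FOLLOW(E): in L->E S, E is followed by S with FIRST {ε, id, if, true}; in L->E S, the suffix after E is nullable, so FOLLOW(E) ⊇ FOLLOW(L) = {id, if, true}; in L->E E true true (occurrence 1), E is followed by E true true with FIRST {id, true}; in L->E E true true (occurrence 2), E is followed by true true with FIRST {true}; in A->L E E (occurrence 1), E is followed by E with FIRST {ε, id, true}; in A->L E E (occurrence 1), the suffix after E is nullable, so FOLLOW(E) ⊇ FOLLOW(A) = {id, if, true}; in A->L E E (occurrence 2), the suffix after E is empty, so FOLLOW(E) ⊇ FOLLOW(A) = {id, if, true}. Thus FOLLOW(E) = {id, if, true}.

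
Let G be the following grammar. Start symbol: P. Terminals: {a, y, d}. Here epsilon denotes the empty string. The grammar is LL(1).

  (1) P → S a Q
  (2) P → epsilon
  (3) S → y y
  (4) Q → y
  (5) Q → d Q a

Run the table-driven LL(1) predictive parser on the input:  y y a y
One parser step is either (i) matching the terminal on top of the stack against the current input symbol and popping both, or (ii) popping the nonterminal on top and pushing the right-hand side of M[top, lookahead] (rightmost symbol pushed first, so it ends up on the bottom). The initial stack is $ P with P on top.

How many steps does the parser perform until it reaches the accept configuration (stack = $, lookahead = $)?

     Stack      Input      Action
  1  $ P        y y a y $  expand P → S a Q
  2  $ Q a S    y y a y $  expand S → y y
  3  $ Q a y y  y y a y $  match y
  4  $ Q a y    y a y $    match y
  5  $ Q a      a y $      match a
  6  $ Q        y $        expand Q → y
  7  $ y        y $        match y
Accept reached after 7 steps.

7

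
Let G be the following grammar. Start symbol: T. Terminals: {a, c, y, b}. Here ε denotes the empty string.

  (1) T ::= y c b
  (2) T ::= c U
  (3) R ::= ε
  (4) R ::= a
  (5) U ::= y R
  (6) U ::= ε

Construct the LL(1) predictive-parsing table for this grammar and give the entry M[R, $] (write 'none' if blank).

R ::= ε

FIRST(T) = {c, y}
FIRST(R) = {ε, a}
FIRST(U) = {ε, y}
FOLLOW(T) includes $ since T is the start symbol.
FOLLOW(U): in T::=c U, the suffix after U is empty, so FOLLOW(U) ⊇ FOLLOW(T) = {$}. Thus FOLLOW(U) = {$}.
FOLLOW(R): in U::=y R, the suffix after R is empty, so FOLLOW(R) ⊇ FOLLOW(U) = {$}. Thus FOLLOW(R) = {$}.
For R ::= ε: FIRST(ε) = {ε}, so it goes in M[R, t] for t ∈ {}; since ε ∈ FIRST, also for every t ∈ FOLLOW(R) = {$}.
For R ::= a: FIRST(a) = {a}, so it goes in M[R, t] for t ∈ {a}.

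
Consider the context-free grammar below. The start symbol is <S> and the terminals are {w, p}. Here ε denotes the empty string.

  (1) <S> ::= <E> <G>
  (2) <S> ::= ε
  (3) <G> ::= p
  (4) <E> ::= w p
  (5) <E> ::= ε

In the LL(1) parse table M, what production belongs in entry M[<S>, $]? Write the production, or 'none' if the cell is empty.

FIRST(<G>) = {p}
FIRST(<E>) = {ε, w}
FIRST(<S>) = {ε, p, w}  (via <E> <G>)
FOLLOW(<S>) includes $ since <S> is the start symbol.
FOLLOW(<S>): <S> appears on no right-hand side. Thus FOLLOW(<S>) = {$}.
For <S> ::= <E> <G>: FIRST(<E> <G>) = {p, w}, so it goes in M[<S>, t] for t ∈ {p, w}.
For <S> ::= ε: FIRST(ε) = {ε}, so it goes in M[<S>, t] for t ∈ {}; since ε ∈ FIRST, also for every t ∈ FOLLOW(<S>) = {$}.

<S> ::= ε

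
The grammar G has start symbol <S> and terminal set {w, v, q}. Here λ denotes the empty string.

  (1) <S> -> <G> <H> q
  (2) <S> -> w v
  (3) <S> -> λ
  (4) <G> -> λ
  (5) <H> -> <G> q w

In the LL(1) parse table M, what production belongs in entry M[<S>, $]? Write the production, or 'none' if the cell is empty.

FIRST(<G>): from <G>->λ we get {λ}. So FIRST(<G>) = {λ}.
FIRST(<H>): from <H>-><G> q w we get {q}. So FIRST(<H>) = {q}.
FIRST(<S>): from <S>-><G> <H> q we get {q}; from <S>->w v we get {w}; from <S>->λ we get {λ}. So FIRST(<S>) = {λ, q, w}.
FOLLOW(<S>) includes $ since <S> is the start symbol.
FOLLOW(<S>): <S> appears on no right-hand side. Thus FOLLOW(<S>) = {$}.
For <S> -> <G> <H> q: FIRST(<G> <H> q) = {q}, so it goes in M[<S>, t] for t ∈ {q}.
For <S> -> w v: FIRST(w v) = {w}, so it goes in M[<S>, t] for t ∈ {w}.
For <S> -> λ: FIRST(λ) = {λ}, so it goes in M[<S>, t] for t ∈ {}; since λ ∈ FIRST, also for every t ∈ FOLLOW(<S>) = {$}.

<S> -> λ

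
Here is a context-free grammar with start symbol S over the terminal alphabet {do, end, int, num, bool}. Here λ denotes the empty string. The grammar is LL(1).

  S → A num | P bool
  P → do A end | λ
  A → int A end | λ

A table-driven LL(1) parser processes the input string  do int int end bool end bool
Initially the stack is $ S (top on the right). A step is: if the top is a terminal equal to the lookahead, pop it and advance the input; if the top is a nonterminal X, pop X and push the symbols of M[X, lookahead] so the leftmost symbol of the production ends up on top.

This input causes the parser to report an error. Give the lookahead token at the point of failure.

bool

step 1: stack=$ S  input=do int int end bool end bool $  — expand S → P bool
step 2: stack=$ bool P  input=do int int end bool end bool $  — expand P → do A end
step 3: stack=$ bool end A do  input=do int int end bool end bool $  — match do
step 4: stack=$ bool end A  input=int int end bool end bool $  — expand A → int A end
step 5: stack=$ bool end end A int  input=int int end bool end bool $  — match int
step 6: stack=$ bool end end A  input=int end bool end bool $  — expand A → int A end
step 7: stack=$ bool end end end A int  input=int end bool end bool $  — match int
step 8: stack=$ bool end end end A  input=end bool end bool $  — expand A → λ
step 9: stack=$ bool end end end  input=end bool end bool $  — match end
step 10: stack=$ bool end end  input=bool end bool $  — error: top is terminal end but lookahead is bool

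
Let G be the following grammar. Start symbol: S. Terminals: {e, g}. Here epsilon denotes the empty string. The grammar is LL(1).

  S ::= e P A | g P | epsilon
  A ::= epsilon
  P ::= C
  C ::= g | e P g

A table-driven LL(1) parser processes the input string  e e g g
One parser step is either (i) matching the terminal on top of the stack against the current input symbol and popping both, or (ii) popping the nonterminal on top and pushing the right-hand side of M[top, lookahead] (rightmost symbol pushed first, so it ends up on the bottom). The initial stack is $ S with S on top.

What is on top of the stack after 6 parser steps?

C

step 1: stack=$ S  input=e e g g $  — expand S ::= e P A
step 2: stack=$ A P e  input=e e g g $  — match e
step 3: stack=$ A P  input=e g g $  — expand P ::= C
step 4: stack=$ A C  input=e g g $  — expand C ::= e P g
step 5: stack=$ A g P e  input=e g g $  — match e
step 6: stack=$ A g P  input=g g $  — expand P ::= C
Stack after step 6: $ A g C (top = C).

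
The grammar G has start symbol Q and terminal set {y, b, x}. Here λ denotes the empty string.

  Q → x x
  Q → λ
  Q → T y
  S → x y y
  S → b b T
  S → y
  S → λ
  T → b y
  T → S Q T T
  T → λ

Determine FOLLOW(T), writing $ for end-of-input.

{b, x, y}

FIRST(S): from S→x y y we get {x}; from S→b b T we get {b}; from S→y we get {y}; from S→λ we get {λ}. So FIRST(S) = {λ, b, x, y}.
FIRST(Q): from Q→x x we get {x}; from Q→λ we get {λ}; from Q→T y we get {b, x, y}. So FIRST(Q) = {λ, b, x, y}.
FIRST(T): from T→b y we get {b}; from T→S Q T T we get {λ, b, x, y}; from T→λ we get {λ}. So FIRST(T) = {λ, b, x, y}.
FOLLOW(Q) includes $ since Q is the start symbol.
FOLLOW(Q): in T→S Q T T, Q is followed by T T with FIRST {λ, b, x, y}; in T→S Q T T, the suffix after Q is nullable, so FOLLOW(Q) ⊇ FOLLOW(T) = {b, x, y}. Thus FOLLOW(Q) = {$, b, x, y}.
FOLLOW(S): in T→S Q T T, S is followed by Q T T with FIRST {λ, b, x, y}; in T→S Q T T, the suffix after S is nullable, so FOLLOW(S) ⊇ FOLLOW(T) = {b, x, y}. Thus FOLLOW(S) = {b, x, y}.
FOLLOW(T): in Q→T y, T is followed by y with FIRST {y}; in S→b b T, the suffix after T is empty, so FOLLOW(T) ⊇ FOLLOW(S) = {b, x, y}; in T→S Q T T (occurrence 1), T is followed by T with FIRST {λ, b, x, y}; in T→S Q T T (occurrence 1), the suffix after T is nullable (adds nothing new); in T→S Q T T (occurrence 2), the suffix after T is empty (adds nothing new). Thus FOLLOW(T) = {b, x, y}.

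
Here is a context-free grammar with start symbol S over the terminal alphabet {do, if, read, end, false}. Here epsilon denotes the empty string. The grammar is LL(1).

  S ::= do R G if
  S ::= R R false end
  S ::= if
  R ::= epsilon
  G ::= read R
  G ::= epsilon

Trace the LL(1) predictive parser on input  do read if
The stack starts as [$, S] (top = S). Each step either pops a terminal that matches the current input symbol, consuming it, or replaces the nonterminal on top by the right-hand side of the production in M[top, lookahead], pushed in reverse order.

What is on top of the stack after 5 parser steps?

R

     Stack        Input         Action
  1  $ S          do read if $  expand S ::= do R G if
  2  $ if G R do  do read if $  match do
  3  $ if G R     read if $     expand R ::= epsilon
  4  $ if G       read if $     expand G ::= read R
  5  $ if R read  read if $     match read
Stack after step 5: $ if R (top = R).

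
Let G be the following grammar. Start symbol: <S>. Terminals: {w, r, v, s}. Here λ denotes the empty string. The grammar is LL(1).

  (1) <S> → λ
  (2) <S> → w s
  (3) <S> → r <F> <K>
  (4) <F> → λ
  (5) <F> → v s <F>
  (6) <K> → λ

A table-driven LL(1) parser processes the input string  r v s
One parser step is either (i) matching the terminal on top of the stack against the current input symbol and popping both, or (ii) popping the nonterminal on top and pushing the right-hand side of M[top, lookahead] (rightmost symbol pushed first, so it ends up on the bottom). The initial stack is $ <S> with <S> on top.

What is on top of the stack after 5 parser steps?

<F>

     Stack          Input    Action
  1  $ <S>          r v s $  expand <S> → r <F> <K>
  2  $ <K> <F> r    r v s $  match r
  3  $ <K> <F>      v s $    expand <F> → v s <F>
  4  $ <K> <F> s v  v s $    match v
  5  $ <K> <F> s    s $      match s
Stack after step 5: $ <K> <F> (top = <F>).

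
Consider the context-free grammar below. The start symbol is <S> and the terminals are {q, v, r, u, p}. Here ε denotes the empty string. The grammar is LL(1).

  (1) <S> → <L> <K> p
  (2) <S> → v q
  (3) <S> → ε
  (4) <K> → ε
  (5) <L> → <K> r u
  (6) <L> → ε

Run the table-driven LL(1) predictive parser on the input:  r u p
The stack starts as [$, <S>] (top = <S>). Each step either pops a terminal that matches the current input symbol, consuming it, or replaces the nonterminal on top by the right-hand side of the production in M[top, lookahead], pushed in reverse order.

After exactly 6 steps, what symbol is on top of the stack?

     Stack            Input    Action
  1  $ <S>            r u p $  expand <S> → <L> <K> p
  2  $ p <K> <L>      r u p $  expand <L> → <K> r u
  3  $ p <K> u r <K>  r u p $  expand <K> → ε
  4  $ p <K> u r      r u p $  match r
  5  $ p <K> u        u p $    match u
  6  $ p <K>          p $      expand <K> → ε
Stack after step 6: $ p (top = p).

p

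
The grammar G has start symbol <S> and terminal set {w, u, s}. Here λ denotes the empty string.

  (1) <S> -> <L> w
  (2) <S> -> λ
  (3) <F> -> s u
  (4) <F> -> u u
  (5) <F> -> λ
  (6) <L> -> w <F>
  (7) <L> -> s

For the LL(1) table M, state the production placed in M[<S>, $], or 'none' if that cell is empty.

FIRST(<F>): from <F>->s u we get {s}; from <F>->u u we get {u}; from <F>->λ we get {λ}. So FIRST(<F>) = {λ, s, u}.
FIRST(<L>): from <L>->w <F> we get {w}; from <L>->s we get {s}. So FIRST(<L>) = {s, w}.
FIRST(<S>): from <S>-><L> w we get {s, w}; from <S>->λ we get {λ}. So FIRST(<S>) = {λ, s, w}.
FOLLOW(<S>) includes $ since <S> is the start symbol.
FOLLOW(<S>): <S> appears on no right-hand side. Thus FOLLOW(<S>) = {$}.
For <S> -> <L> w: FIRST(<L> w) = {s, w}, so it goes in M[<S>, t] for t ∈ {s, w}.
For <S> -> λ: FIRST(λ) = {λ}, so it goes in M[<S>, t] for t ∈ {}; since λ ∈ FIRST, also for every t ∈ FOLLOW(<S>) = {$}.

<S> -> λ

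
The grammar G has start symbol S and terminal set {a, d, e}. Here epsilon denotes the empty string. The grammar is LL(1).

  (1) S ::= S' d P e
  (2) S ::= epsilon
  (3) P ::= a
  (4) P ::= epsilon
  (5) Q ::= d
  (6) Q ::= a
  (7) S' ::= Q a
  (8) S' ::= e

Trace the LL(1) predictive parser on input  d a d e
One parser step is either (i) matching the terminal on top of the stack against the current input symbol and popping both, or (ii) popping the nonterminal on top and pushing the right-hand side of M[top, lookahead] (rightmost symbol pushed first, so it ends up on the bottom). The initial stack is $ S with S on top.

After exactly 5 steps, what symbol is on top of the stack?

     Stack        Input      Action
  1  $ S          d a d e $  expand S ::= S' d P e
  2  $ e P d S'   d a d e $  expand S' ::= Q a
  3  $ e P d a Q  d a d e $  expand Q ::= d
  4  $ e P d a d  d a d e $  match d
  5  $ e P d a    a d e $    match a
Stack after step 5: $ e P d (top = d).

d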